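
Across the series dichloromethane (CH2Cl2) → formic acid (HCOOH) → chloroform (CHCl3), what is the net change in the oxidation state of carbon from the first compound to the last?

Carbon oxidation states along the series — dichloromethane: 0, formic acid: +2, chloroform: +2.
Net change = +2 − (0) = +2.

+2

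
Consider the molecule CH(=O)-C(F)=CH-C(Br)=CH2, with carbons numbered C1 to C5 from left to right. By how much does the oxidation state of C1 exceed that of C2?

0

C1: 1C, 1H, 2O → 0 − 1 + 2 = +1
C2: 3C, 1F → 0 + 1 = +1
Difference: +1 − (+1) = 0.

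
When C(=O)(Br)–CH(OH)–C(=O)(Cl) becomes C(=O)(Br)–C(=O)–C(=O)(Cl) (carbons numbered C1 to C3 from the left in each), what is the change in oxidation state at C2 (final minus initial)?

Before: C2 has 2 bonds to C, 1 bond to H, 1 bond to O → oxidation state 0.
After: C2 has 2 bonds to C, 2 bonds to O → oxidation state +2.
Δ = +2 − (0) = +2, so this is an oxidation at C2.

+2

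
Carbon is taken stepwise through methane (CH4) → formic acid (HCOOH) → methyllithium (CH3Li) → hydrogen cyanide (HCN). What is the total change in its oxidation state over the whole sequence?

Carbon oxidation states along the series — methane: -4, formic acid: +2, methyllithium: -4, hydrogen cyanide: +2.
Net change = +2 − (-4) = +6.

+6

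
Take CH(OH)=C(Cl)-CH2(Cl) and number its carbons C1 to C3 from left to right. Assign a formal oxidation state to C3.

Assign +1 per bond to O/N/halogen, −1 per bond to H or an electropositive element, and 0 per bond to carbon.
C3 has one bond to C (0), one bond to H (-1), one bond to Cl (+1), one bond to H (-1).
Oxidation state = 0 − 1 + 1 − 1 = -1.

-1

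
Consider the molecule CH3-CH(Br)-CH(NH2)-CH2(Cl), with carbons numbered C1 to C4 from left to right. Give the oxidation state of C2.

0

Bonds to more-electronegative neighbours contribute +1 each, bonds to H or metals contribute −1 each, and C–C bonds contribute 0.
C2 has one bond to C (0), one bond to C (0), one bond to H (-1), one bond to Br (+1).
Oxidation state = 0 + 0 − 1 + 1 = 0.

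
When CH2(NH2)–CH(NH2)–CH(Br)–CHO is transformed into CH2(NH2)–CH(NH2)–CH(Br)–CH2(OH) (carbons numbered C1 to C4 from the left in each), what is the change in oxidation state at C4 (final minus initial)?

-2

Before: C4 has 1 bond to C, 1 bond to H, 2 bonds to O → oxidation state +1.
After: C4 has 1 bond to C, 2 bonds to H, 1 bond to O → oxidation state -1.
Δ = -1 − (+1) = -2, so this is a reduction at C4.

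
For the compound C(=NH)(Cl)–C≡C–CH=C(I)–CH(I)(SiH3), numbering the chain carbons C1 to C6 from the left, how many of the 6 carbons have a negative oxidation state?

2

Count +1 for every bond to an atom more electronegative than carbon and −1 for every bond to one less electronegative; C–C bonds are 0. Tallying each carbon:
C1: 1C, 2N, 1Cl → 0 + 2 + 1 = +3
C2: 4C → 0 = 0
C3: 4C → 0 = 0
C4: 3C, 1H → 0 − 1 = -1
C5: 3C, 1I → 0 + 1 = +1
C6: 1C, 1H, 1I, 1Si → 0 − 1 + 1 − 1 = -1
2 carbons (C4, C6) meet the condition.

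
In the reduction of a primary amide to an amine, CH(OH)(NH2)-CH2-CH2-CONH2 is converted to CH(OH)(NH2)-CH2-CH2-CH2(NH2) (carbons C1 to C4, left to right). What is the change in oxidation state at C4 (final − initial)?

Before: C4 has 1 bond to C, 2 bonds to O, 1 bond to N → oxidation state +3.
After: C4 has 1 bond to C, 2 bonds to H, 1 bond to N → oxidation state -1.
Δ = -1 − (+3) = -4, so this is a reduction at C4.

-4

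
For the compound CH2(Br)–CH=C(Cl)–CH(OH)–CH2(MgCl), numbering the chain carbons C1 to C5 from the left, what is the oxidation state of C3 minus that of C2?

C3: 3C, 1Cl → 0 + 1 = +1
C2: 3C, 1H → 0 − 1 = -1
Difference: +1 − (-1) = +2.

+2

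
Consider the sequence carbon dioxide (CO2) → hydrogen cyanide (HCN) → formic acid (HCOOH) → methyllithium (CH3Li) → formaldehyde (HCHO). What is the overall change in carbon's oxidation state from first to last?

-4

Carbon oxidation states along the series — carbon dioxide: +4, hydrogen cyanide: +2, formic acid: +2, methyllithium: -4, formaldehyde: 0.
Net change = 0 − (+4) = -4.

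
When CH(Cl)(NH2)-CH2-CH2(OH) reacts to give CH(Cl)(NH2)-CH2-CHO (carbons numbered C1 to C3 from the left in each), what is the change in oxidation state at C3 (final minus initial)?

+2

Before: C3 has 1 bond to C, 2 bonds to H, 1 bond to O → oxidation state -1.
After: C3 has 1 bond to C, 1 bond to H, 2 bonds to O → oxidation state +1.
Δ = +1 − (-1) = +2, so this is an oxidation at C3.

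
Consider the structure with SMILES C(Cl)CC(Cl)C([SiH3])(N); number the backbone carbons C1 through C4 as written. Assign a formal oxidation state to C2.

C2 has one bond to C (0), one bond to C (0), one bond to H (-1), one bond to H (-1).
Oxidation state = 0 + 0 − 1 − 1 = -2.

-2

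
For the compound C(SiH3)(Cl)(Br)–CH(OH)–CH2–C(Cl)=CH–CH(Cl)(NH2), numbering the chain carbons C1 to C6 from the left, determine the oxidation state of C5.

-1

C5 has a double bond to C (2×0 = 0), one bond to C (0), one bond to H (-1).
Oxidation state = 0 + 0 − 1 = -1.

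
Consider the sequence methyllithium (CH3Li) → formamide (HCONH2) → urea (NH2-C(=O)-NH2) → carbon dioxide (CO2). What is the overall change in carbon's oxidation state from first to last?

+8

Carbon oxidation states along the series — methyllithium: -4, formamide: +2, urea: +4, carbon dioxide: +4.
Net change = +4 − (-4) = +8.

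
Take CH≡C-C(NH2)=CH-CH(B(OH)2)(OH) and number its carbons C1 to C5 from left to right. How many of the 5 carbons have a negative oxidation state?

3

Count +1 for every bond to an atom more electronegative than carbon and −1 for every bond to one less electronegative; C–C bonds are 0. Tallying each carbon:
C1: 3C, 1H → 0 − 1 = -1
C2: 4C → 0 = 0
C3: 3C, 1N → 0 + 1 = +1
C4: 3C, 1H → 0 − 1 = -1
C5: 1C, 1H, 1O, 1B → 0 − 1 + 1 − 1 = -1
3 carbons (C1, C4, C5) meet the condition.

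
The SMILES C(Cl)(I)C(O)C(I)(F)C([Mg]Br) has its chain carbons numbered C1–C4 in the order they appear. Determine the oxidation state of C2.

0

Assign +1 per bond to O/N/halogen, −1 per bond to H or an electropositive element, and 0 per bond to carbon.
C2 has one bond to C (0), one bond to C (0), one bond to H (-1), one bond to O (+1).
Oxidation state = 0 + 0 − 1 + 1 = 0.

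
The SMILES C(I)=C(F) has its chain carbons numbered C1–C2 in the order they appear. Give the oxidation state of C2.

0

C2 has a double bond to C (2×0 = 0), one bond to F (+1), one bond to H (-1).
Oxidation state = 0 + 1 − 1 = 0.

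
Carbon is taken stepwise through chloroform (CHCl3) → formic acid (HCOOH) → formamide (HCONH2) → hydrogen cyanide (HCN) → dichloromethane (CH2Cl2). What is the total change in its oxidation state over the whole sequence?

-2

Carbon oxidation states along the series — chloroform: +2, formic acid: +2, formamide: +2, hydrogen cyanide: +2, dichloromethane: 0.
Net change = 0 − (+2) = -2.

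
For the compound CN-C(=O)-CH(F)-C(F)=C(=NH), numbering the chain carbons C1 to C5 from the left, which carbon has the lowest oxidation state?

Count +1 for every bond to an atom more electronegative than carbon and −1 for every bond to one less electronegative; C–C bonds are 0. Tallying each carbon:
C1: 1C, 3N → 0 + 3 = +3
C2: 2C, 2O → 0 + 2 = +2
C3: 2C, 1H, 1F → 0 − 1 + 1 = 0
C4: 3C, 1F → 0 + 1 = +1
C5: 2C, 2N → 0 + 2 = +2
The most reduced carbon is C3 at 0.

C3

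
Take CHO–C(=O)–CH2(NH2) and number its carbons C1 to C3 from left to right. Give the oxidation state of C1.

Assign +1 per bond to O/N/halogen, −1 per bond to H or an electropositive element, and 0 per bond to carbon.
C1 has one bond to C (0), a double bond to O (2×+1 = +2), one bond to H (-1).
Oxidation state = 0 + 2 − 1 = +1.

+1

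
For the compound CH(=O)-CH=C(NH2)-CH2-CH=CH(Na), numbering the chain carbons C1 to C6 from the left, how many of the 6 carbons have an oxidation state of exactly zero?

0

Tallying each carbon's bonds:
C1: 1C, 1H, 2O → 0 − 1 + 2 = +1
C2: 3C, 1H → 0 − 1 = -1
C3: 3C, 1N → 0 + 1 = +1
C4: 2C, 2H → 0 − 2 = -2
C5: 3C, 1H → 0 − 1 = -1
C6: 2C, 1H, 1Na → 0 − 1 − 1 = -2
0 carbons meet the condition.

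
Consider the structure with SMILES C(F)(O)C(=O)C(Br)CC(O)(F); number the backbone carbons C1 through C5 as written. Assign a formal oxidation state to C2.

Assign +1 per bond to O/N/halogen, −1 per bond to H or an electropositive element, and 0 per bond to carbon.
C2 has one bond to C (0), one bond to C (0), a double bond to O (2×+1 = +2).
Oxidation state = 0 + 0 + 2 = +2.

+2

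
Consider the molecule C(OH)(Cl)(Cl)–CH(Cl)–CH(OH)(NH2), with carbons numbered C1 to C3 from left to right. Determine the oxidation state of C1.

+3

Count +1 for every bond to an atom more electronegative than carbon and −1 for every bond to one less electronegative; C–C bonds are 0.
C1 has one bond to C (0), one bond to O (+1), one bond to Cl (+1), one bond to Cl (+1).
Oxidation state = 0 + 1 + 1 + 1 = +3.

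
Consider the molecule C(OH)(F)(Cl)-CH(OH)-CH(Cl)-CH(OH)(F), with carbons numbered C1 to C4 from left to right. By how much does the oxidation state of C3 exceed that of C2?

C3: 2C, 1H, 1Cl → 0 − 1 + 1 = 0
C2: 2C, 1H, 1O → 0 − 1 + 1 = 0
Difference: 0 − (0) = 0.

0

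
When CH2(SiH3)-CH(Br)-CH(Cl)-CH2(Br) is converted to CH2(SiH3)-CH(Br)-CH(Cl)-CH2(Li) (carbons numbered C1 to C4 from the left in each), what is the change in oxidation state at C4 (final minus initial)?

Before: C4 has 1 bond to C, 2 bonds to H, 1 bond to Br → oxidation state -1.
After: C4 has 1 bond to C, 2 bonds to H, 1 bond to Li → oxidation state -3.
Δ = -3 − (-1) = -2, so this is a reduction at C4.

-2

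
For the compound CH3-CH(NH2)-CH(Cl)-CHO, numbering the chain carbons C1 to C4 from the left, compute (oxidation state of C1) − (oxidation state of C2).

C1: 1C, 3H → 0 − 3 = -3
C2: 2C, 1H, 1N → 0 − 1 + 1 = 0
Difference: -3 − (0) = -3.

-3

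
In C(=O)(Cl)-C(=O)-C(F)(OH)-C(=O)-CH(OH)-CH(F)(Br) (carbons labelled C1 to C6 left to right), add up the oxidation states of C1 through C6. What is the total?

Tallying each carbon's bonds:
C1: 1C, 2O, 1Cl → 0 + 2 + 1 = +3
C2: 2C, 2O → 0 + 2 = +2
C3: 2C, 1O, 1F → 0 + 1 + 1 = +2
C4: 2C, 2O → 0 + 2 = +2
C5: 2C, 1H, 1O → 0 − 1 + 1 = 0
C6: 1C, 1H, 1F, 1Br → 0 − 1 + 1 + 1 = +1
Sum = +3 + 2 + 2 + 2 + 0 + 1 = +10.

+10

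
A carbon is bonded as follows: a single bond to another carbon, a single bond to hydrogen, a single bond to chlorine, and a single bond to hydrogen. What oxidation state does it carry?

Bonds to more-electronegative neighbours contribute +1 each, bonds to H or metals contribute −1 each, and C–C bonds contribute 0.
The carbon has one bond to C (0), one bond to H (-1), one bond to H (-1), one bond to Cl (+1).
Oxidation state = 0 − 1 − 1 + 1 = -1.

-1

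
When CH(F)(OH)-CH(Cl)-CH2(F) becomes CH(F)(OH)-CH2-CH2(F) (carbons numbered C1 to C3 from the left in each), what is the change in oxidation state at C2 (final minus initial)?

Before: C2 has 2 bonds to C, 1 bond to H, 1 bond to Cl → oxidation state 0.
After: C2 has 2 bonds to C, 2 bonds to H → oxidation state -2.
Δ = -2 − (0) = -2, so this is a reduction at C2.

-2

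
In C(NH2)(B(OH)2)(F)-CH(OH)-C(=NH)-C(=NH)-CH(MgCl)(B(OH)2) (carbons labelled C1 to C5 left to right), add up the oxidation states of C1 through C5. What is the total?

Tallying each carbon's bonds:
C1: 1C, 1N, 1F, 1B → 0 + 1 + 1 − 1 = +1
C2: 2C, 1H, 1O → 0 − 1 + 1 = 0
C3: 2C, 2N → 0 + 2 = +2
C4: 2C, 2N → 0 + 2 = +2
C5: 1C, 1H, 1Mg, 1B → 0 − 1 − 1 − 1 = -3
Sum = +1 + 0 + 2 + 2 − 3 = +2.

+2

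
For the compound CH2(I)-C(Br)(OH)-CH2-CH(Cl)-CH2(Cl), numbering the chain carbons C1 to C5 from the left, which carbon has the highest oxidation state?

C2

Bonds to more-electronegative neighbours contribute +1 each, bonds to H or metals contribute −1 each, and C–C bonds contribute 0. Tallying each carbon:
C1: 1C, 2H, 1I → 0 − 2 + 1 = -1
C2: 2C, 1O, 1Br → 0 + 1 + 1 = +2
C3: 2C, 2H → 0 − 2 = -2
C4: 2C, 1H, 1Cl → 0 − 1 + 1 = 0
C5: 1C, 2H, 1Cl → 0 − 2 + 1 = -1
The most oxidised carbon is C2 at +2.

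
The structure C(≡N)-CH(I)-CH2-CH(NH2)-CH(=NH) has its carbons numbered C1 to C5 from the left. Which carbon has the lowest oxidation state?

Tallying each carbon's bonds:
C1: 1C, 3N → 0 + 3 = +3
C2: 2C, 1H, 1I → 0 − 1 + 1 = 0
C3: 2C, 2H → 0 − 2 = -2
C4: 2C, 1H, 1N → 0 − 1 + 1 = 0
C5: 1C, 1H, 2N → 0 − 1 + 2 = +1
The most reduced carbon is C3 at -2.

C3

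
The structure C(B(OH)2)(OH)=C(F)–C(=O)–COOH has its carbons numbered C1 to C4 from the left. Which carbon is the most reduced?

C1

Assign +1 per bond to O/N/halogen, −1 per bond to H or an electropositive element, and 0 per bond to carbon. Tallying each carbon:
C1: 2C, 1O, 1B → 0 + 1 − 1 = 0
C2: 3C, 1F → 0 + 1 = +1
C3: 2C, 2O → 0 + 2 = +2
C4: 1C, 3O → 0 + 3 = +3
The most reduced carbon is C1 at 0.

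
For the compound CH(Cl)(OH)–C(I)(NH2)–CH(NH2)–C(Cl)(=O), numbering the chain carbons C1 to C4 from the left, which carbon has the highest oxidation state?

C4

Tallying each carbon's bonds:
C1: 1C, 1H, 1O, 1Cl → 0 − 1 + 1 + 1 = +1
C2: 2C, 1N, 1I → 0 + 1 + 1 = +2
C3: 2C, 1H, 1N → 0 − 1 + 1 = 0
C4: 1C, 2O, 1Cl → 0 + 2 + 1 = +3
The most oxidised carbon is C4 at +3.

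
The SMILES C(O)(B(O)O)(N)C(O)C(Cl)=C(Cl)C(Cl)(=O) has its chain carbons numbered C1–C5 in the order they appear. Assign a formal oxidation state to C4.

C4 has a double bond to C (2×0 = 0), one bond to C (0), one bond to Cl (+1).
Oxidation state = 0 + 0 + 1 = +1.

+1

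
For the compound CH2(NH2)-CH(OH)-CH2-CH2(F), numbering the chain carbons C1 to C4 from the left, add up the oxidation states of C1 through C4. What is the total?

Assign +1 per bond to O/N/halogen, −1 per bond to H or an electropositive element, and 0 per bond to carbon. Tallying each carbon:
C1: 1C, 2H, 1N → 0 − 2 + 1 = -1
C2: 2C, 1H, 1O → 0 − 1 + 1 = 0
C3: 2C, 2H → 0 − 2 = -2
C4: 1C, 2H, 1F → 0 − 2 + 1 = -1
Sum = -1 + 0 − 2 − 1 = -4.

-4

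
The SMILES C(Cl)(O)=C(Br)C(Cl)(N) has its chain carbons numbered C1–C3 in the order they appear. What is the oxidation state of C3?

+1

Each bond to a more electronegative atom (O, N, halogen) counts +1, each bond to a less electronegative atom (H, metal, B, Si) counts −1, and each C–C bond counts 0.
C3 has one bond to C (0), one bond to Cl (+1), one bond to H (-1), one bond to N (+1).
Oxidation state = 0 + 1 − 1 + 1 = +1.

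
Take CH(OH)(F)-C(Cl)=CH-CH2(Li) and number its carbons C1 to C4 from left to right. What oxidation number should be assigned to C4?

-3

C4 has one bond to C (0), one bond to Li (-1), one bond to H (-1), one bond to H (-1).
Oxidation state = 0 − 1 − 1 − 1 = -3.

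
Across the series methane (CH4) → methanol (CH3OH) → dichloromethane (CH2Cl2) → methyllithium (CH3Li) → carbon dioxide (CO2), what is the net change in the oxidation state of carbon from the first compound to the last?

Carbon oxidation states along the series — methane: -4, methanol: -2, dichloromethane: 0, methyllithium: -4, carbon dioxide: +4.
Net change = +4 − (-4) = +8.

+8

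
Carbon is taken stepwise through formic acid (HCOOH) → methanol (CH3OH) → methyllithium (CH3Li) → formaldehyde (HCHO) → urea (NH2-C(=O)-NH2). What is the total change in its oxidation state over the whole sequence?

Carbon oxidation states along the series — formic acid: +2, methanol: -2, methyllithium: -4, formaldehyde: 0, urea: +4.
Net change = +4 − (+2) = +2.

+2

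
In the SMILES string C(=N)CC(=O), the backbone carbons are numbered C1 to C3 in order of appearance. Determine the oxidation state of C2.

C2 has one bond to C (0), one bond to C (0), one bond to H (-1), one bond to H (-1).
Oxidation state = 0 + 0 − 1 − 1 = -2.

-2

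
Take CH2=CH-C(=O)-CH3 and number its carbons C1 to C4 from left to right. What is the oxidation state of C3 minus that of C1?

C3: 2C, 2O → 0 + 2 = +2
C1: 2C, 2H → 0 − 2 = -2
Difference: +2 − (-2) = +4.

+4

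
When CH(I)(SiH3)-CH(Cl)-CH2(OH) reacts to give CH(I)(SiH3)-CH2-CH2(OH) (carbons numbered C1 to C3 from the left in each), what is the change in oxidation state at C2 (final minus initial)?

-2

Before: C2 has 2 bonds to C, 1 bond to H, 1 bond to Cl → oxidation state 0.
After: C2 has 2 bonds to C, 2 bonds to H → oxidation state -2.
Δ = -2 − (0) = -2, so this is a reduction at C2.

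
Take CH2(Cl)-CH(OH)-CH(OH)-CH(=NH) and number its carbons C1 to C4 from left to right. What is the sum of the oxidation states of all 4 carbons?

0

Bonds to more-electronegative neighbours contribute +1 each, bonds to H or metals contribute −1 each, and C–C bonds contribute 0. Tallying each carbon:
C1: 1C, 2H, 1Cl → 0 − 2 + 1 = -1
C2: 2C, 1H, 1O → 0 − 1 + 1 = 0
C3: 2C, 1H, 1O → 0 − 1 + 1 = 0
C4: 1C, 1H, 2N → 0 − 1 + 2 = +1
Sum = -1 + 0 + 0 + 1 = 0.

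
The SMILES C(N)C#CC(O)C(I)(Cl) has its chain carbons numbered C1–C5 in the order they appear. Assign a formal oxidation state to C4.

0

C4 has one bond to C (0), one bond to C (0), one bond to O (+1), one bond to H (-1).
Oxidation state = 0 + 0 + 1 − 1 = 0.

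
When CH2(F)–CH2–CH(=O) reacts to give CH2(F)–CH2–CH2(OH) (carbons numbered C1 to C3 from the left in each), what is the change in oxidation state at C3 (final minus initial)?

-2

Before: C3 has 1 bond to C, 1 bond to H, 2 bonds to O → oxidation state +1.
After: C3 has 1 bond to C, 2 bonds to H, 1 bond to O → oxidation state -1.
Δ = -1 − (+1) = -2, so this is a reduction at C3.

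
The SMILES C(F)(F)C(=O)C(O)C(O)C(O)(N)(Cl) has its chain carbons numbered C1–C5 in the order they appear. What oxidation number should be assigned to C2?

+2

Bonds to more-electronegative neighbours contribute +1 each, bonds to H or metals contribute −1 each, and C–C bonds contribute 0.
C2 has one bond to C (0), one bond to C (0), a double bond to O (2×+1 = +2).
Oxidation state = 0 + 0 + 2 = +2.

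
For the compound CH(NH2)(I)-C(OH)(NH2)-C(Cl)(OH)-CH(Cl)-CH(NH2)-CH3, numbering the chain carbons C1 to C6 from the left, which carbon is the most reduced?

Tallying each carbon's bonds:
C1: 1C, 1H, 1N, 1I → 0 − 1 + 1 + 1 = +1
C2: 2C, 1O, 1N → 0 + 1 + 1 = +2
C3: 2C, 1O, 1Cl → 0 + 1 + 1 = +2
C4: 2C, 1H, 1Cl → 0 − 1 + 1 = 0
C5: 2C, 1H, 1N → 0 − 1 + 1 = 0
C6: 1C, 3H → 0 − 3 = -3
The most reduced carbon is C6 at -3.

C6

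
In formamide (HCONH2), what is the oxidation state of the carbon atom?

Bonds to more-electronegative neighbours contribute +1 each, bonds to H or metals contribute −1 each, and C–C bonds contribute 0.
The carbon has one bond to H (-1), a double bond to O (2×+1 = +2), one bond to N (+1).
Oxidation state = -1 + 2 + 1 = +2.

+2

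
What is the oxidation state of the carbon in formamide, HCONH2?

The carbon has one bond to H (-1), a double bond to O (2×+1 = +2), one bond to N (+1).
Oxidation state = -1 + 2 + 1 = +2.

+2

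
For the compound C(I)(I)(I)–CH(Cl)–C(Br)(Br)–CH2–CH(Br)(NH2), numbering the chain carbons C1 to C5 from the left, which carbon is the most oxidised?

Tallying each carbon's bonds:
C1: 1C, 3I → 0 + 3 = +3
C2: 2C, 1H, 1Cl → 0 − 1 + 1 = 0
C3: 2C, 2Br → 0 + 2 = +2
C4: 2C, 2H → 0 − 2 = -2
C5: 1C, 1H, 1N, 1Br → 0 − 1 + 1 + 1 = +1
The most oxidised carbon is C1 at +3.

C1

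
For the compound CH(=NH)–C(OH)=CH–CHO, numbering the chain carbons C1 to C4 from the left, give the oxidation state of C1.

Each bond to a more electronegative atom (O, N, halogen) counts +1, each bond to a less electronegative atom (H, metal, B, Si) counts −1, and each C–C bond counts 0.
C1 has one bond to C (0), a double bond to N (2×+1 = +2), one bond to H (-1).
Oxidation state = 0 + 2 − 1 = +1.

+1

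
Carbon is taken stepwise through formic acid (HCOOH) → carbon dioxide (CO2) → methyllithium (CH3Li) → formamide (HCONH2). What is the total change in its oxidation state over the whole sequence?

Carbon oxidation states along the series — formic acid: +2, carbon dioxide: +4, methyllithium: -4, formamide: +2.
Net change = +2 − (+2) = 0.

0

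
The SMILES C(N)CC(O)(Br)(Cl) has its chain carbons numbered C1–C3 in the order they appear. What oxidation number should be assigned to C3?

+3

Count +1 for every bond to an atom more electronegative than carbon and −1 for every bond to one less electronegative; C–C bonds are 0.
C3 has one bond to C (0), one bond to O (+1), one bond to Br (+1), one bond to Cl (+1).
Oxidation state = 0 + 1 + 1 + 1 = +3.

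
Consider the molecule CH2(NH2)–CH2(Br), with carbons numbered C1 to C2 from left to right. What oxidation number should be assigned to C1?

Each bond to a more electronegative atom (O, N, halogen) counts +1, each bond to a less electronegative atom (H, metal, B, Si) counts −1, and each C–C bond counts 0.
C1 has one bond to C (0), one bond to N (+1), one bond to H (-1), one bond to H (-1).
Oxidation state = 0 + 1 − 1 − 1 = -1.

-1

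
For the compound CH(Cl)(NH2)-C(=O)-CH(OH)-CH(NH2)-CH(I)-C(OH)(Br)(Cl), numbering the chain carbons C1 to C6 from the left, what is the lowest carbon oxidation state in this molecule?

Each bond to a more electronegative atom (O, N, halogen) counts +1, each bond to a less electronegative atom (H, metal, B, Si) counts −1, and each C–C bond counts 0. Tallying each carbon:
C1: 1C, 1H, 1N, 1Cl → 0 − 1 + 1 + 1 = +1
C2: 2C, 2O → 0 + 2 = +2
C3: 2C, 1H, 1O → 0 − 1 + 1 = 0
C4: 2C, 1H, 1N → 0 − 1 + 1 = 0
C5: 2C, 1H, 1I → 0 − 1 + 1 = 0
C6: 1C, 1O, 1Cl, 1Br → 0 + 1 + 1 + 1 = +3
The lowest value is 0.

0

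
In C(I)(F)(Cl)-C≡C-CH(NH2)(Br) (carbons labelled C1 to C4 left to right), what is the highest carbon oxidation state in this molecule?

+3

Tallying each carbon's bonds:
C1: 1C, 1F, 1Cl, 1I → 0 + 1 + 1 + 1 = +3
C2: 4C → 0 = 0
C3: 4C → 0 = 0
C4: 1C, 1H, 1N, 1Br → 0 − 1 + 1 + 1 = +1
The highest value is +3.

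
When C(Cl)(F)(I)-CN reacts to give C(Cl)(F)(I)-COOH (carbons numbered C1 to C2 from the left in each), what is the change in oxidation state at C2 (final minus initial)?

0

Before: C2 has 1 bond to C, 3 bonds to N → oxidation state +3.
After: C2 has 1 bond to C, 3 bonds to O → oxidation state +3.
Δ = +3 − (+3) = 0, so no net redox change at C2.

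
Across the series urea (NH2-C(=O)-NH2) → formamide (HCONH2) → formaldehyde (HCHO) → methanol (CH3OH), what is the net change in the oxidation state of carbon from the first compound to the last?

-6

Carbon oxidation states along the series — urea: +4, formamide: +2, formaldehyde: 0, methanol: -2.
Net change = -2 − (+4) = -6.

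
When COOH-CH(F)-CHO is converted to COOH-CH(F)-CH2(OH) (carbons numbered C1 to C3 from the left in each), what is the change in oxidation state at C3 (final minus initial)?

Before: C3 has 1 bond to C, 1 bond to H, 2 bonds to O → oxidation state +1.
After: C3 has 1 bond to C, 2 bonds to H, 1 bond to O → oxidation state -1.
Δ = -1 − (+1) = -2, so this is a reduction at C3.

-2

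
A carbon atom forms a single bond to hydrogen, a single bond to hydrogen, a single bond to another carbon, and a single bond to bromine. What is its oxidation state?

The carbon has one bond to C (0), one bond to H (-1), one bond to Br (+1), one bond to H (-1).
Oxidation state = 0 − 1 + 1 − 1 = -1.

-1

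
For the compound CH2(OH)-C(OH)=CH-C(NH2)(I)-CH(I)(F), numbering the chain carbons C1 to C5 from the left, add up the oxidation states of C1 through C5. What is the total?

+2

Tallying each carbon's bonds:
C1: 1C, 2H, 1O → 0 − 2 + 1 = -1
C2: 3C, 1O → 0 + 1 = +1
C3: 3C, 1H → 0 − 1 = -1
C4: 2C, 1N, 1I → 0 + 1 + 1 = +2
C5: 1C, 1H, 1F, 1I → 0 − 1 + 1 + 1 = +1
Sum = -1 + 1 − 1 + 2 + 1 = +2.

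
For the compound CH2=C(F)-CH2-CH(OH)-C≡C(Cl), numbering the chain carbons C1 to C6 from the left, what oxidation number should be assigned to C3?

Each bond to a more electronegative atom (O, N, halogen) counts +1, each bond to a less electronegative atom (H, metal, B, Si) counts −1, and each C–C bond counts 0.
C3 has one bond to C (0), one bond to C (0), one bond to H (-1), one bond to H (-1).
Oxidation state = 0 + 0 − 1 − 1 = -2.

-2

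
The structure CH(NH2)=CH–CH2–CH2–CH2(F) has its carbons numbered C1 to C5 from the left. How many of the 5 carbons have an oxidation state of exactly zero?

1

Each bond to a more electronegative atom (O, N, halogen) counts +1, each bond to a less electronegative atom (H, metal, B, Si) counts −1, and each C–C bond counts 0. Tallying each carbon:
C1: 2C, 1H, 1N → 0 − 1 + 1 = 0
C2: 3C, 1H → 0 − 1 = -1
C3: 2C, 2H → 0 − 2 = -2
C4: 2C, 2H → 0 − 2 = -2
C5: 1C, 2H, 1F → 0 − 2 + 1 = -1
1 carbon (C1) meets the condition.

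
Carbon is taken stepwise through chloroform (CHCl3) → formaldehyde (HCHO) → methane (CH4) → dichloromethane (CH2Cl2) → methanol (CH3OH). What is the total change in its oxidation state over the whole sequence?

-4

Carbon oxidation states along the series — chloroform: +2, formaldehyde: 0, methane: -4, dichloromethane: 0, methanol: -2.
Net change = -2 − (+2) = -4.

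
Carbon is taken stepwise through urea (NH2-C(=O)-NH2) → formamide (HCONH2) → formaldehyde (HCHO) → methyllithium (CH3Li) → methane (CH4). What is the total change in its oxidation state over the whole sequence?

Carbon oxidation states along the series — urea: +4, formamide: +2, formaldehyde: 0, methyllithium: -4, methane: -4.
Net change = -4 − (+4) = -8.

-8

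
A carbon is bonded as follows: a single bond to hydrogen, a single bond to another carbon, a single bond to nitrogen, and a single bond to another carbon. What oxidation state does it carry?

0

Each bond to a more electronegative atom (O, N, halogen) counts +1, each bond to a less electronegative atom (H, metal, B, Si) counts −1, and each C–C bond counts 0.
The carbon has one bond to C (0), one bond to C (0), one bond to H (-1), one bond to N (+1).
Oxidation state = 0 + 0 − 1 + 1 = 0.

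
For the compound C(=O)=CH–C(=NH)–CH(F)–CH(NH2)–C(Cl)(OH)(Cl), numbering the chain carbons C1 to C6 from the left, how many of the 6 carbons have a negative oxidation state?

1

Tallying each carbon's bonds:
C1: 2C, 2O → 0 + 2 = +2
C2: 3C, 1H → 0 − 1 = -1
C3: 2C, 2N → 0 + 2 = +2
C4: 2C, 1H, 1F → 0 − 1 + 1 = 0
C5: 2C, 1H, 1N → 0 − 1 + 1 = 0
C6: 1C, 1O, 2Cl → 0 + 1 + 2 = +3
1 carbon (C2) meets the condition.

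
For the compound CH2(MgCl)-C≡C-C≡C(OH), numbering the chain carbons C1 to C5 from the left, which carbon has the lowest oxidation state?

C1

Count +1 for every bond to an atom more electronegative than carbon and −1 for every bond to one less electronegative; C–C bonds are 0. Tallying each carbon:
C1: 1C, 2H, 1Mg → 0 − 2 − 1 = -3
C2: 4C → 0 = 0
C3: 4C → 0 = 0
C4: 4C → 0 = 0
C5: 3C, 1O → 0 + 1 = +1
The most reduced carbon is C1 at -3.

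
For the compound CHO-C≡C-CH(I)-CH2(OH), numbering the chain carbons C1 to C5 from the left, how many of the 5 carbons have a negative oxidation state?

Count +1 for every bond to an atom more electronegative than carbon and −1 for every bond to one less electronegative; C–C bonds are 0. Tallying each carbon:
C1: 1C, 1H, 2O → 0 − 1 + 2 = +1
C2: 4C → 0 = 0
C3: 4C → 0 = 0
C4: 2C, 1H, 1I → 0 − 1 + 1 = 0
C5: 1C, 2H, 1O → 0 − 2 + 1 = -1
1 carbon (C5) meets the condition.

1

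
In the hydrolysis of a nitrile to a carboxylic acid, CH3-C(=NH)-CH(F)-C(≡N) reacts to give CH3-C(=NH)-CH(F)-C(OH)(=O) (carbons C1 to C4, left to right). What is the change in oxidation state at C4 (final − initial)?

0

Before: C4 has 1 bond to C, 3 bonds to N → oxidation state +3.
After: C4 has 1 bond to C, 3 bonds to O → oxidation state +3.
Δ = +3 − (+3) = 0, so no net redox change at C4.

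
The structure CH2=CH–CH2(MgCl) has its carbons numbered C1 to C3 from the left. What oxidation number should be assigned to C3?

-3

C3 has one bond to C (0), one bond to H (-1), one bond to H (-1), one bond to Mg (-1).
Oxidation state = 0 − 1 − 1 − 1 = -3.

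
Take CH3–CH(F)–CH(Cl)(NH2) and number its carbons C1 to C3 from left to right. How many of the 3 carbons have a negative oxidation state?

1

Bonds to more-electronegative neighbours contribute +1 each, bonds to H or metals contribute −1 each, and C–C bonds contribute 0. Tallying each carbon:
C1: 1C, 3H → 0 − 3 = -3
C2: 2C, 1H, 1F → 0 − 1 + 1 = 0
C3: 1C, 1H, 1N, 1Cl → 0 − 1 + 1 + 1 = +1
1 carbon (C1) meets the condition.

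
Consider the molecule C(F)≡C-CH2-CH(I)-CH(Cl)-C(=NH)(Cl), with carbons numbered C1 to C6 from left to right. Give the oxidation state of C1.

C1 has a triple bond to C (3×0 = 0), one bond to F (+1).
Oxidation state = 0 + 1 = +1.

+1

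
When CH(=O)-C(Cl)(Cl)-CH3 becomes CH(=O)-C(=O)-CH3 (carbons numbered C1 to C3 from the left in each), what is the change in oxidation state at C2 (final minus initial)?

Before: C2 has 2 bonds to C, 2 bonds to Cl → oxidation state +2.
After: C2 has 2 bonds to C, 2 bonds to O → oxidation state +2.
Δ = +2 − (+2) = 0, so no net redox change at C2.

0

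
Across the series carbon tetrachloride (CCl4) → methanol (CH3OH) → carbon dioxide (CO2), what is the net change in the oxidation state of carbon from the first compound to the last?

Carbon oxidation states along the series — carbon tetrachloride: +4, methanol: -2, carbon dioxide: +4.
Net change = +4 − (+4) = 0.

0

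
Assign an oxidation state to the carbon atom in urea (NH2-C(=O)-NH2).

+4

The carbon has one bond to N (+1), a double bond to O (2×+1 = +2), one bond to N (+1).
Oxidation state = +1 + 2 + 1 = +4.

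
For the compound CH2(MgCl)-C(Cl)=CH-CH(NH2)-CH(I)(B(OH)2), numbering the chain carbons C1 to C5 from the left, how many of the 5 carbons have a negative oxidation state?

3

Tallying each carbon's bonds:
C1: 1C, 2H, 1Mg → 0 − 2 − 1 = -3
C2: 3C, 1Cl → 0 + 1 = +1
C3: 3C, 1H → 0 − 1 = -1
C4: 2C, 1H, 1N → 0 − 1 + 1 = 0
C5: 1C, 1H, 1I, 1B → 0 − 1 + 1 − 1 = -1
3 carbons (C1, C3, C5) meet the condition.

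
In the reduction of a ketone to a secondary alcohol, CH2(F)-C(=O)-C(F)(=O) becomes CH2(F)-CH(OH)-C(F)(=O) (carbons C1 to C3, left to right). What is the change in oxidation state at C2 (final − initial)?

Before: C2 has 2 bonds to C, 2 bonds to O → oxidation state +2.
After: C2 has 2 bonds to C, 1 bond to H, 1 bond to O → oxidation state 0.
Δ = 0 − (+2) = -2, so this is a reduction at C2.

-2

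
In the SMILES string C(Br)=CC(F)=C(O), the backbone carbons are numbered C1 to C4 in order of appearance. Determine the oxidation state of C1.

C1 has a double bond to C (2×0 = 0), one bond to H (-1), one bond to Br (+1).
Oxidation state = 0 − 1 + 1 = 0.

0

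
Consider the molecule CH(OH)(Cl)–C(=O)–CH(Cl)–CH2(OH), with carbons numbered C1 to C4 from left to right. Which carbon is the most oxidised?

C2

Tallying each carbon's bonds:
C1: 1C, 1H, 1O, 1Cl → 0 − 1 + 1 + 1 = +1
C2: 2C, 2O → 0 + 2 = +2
C3: 2C, 1H, 1Cl → 0 − 1 + 1 = 0
C4: 1C, 2H, 1O → 0 − 2 + 1 = -1
The most oxidised carbon is C2 at +2.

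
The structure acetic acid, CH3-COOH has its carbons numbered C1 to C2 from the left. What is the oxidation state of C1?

-3

Assign +1 per bond to O/N/halogen, −1 per bond to H or an electropositive element, and 0 per bond to carbon.
C1 has one bond to H (-1), one bond to H (-1), one bond to H (-1), one bond to C (0).
Oxidation state = -1 − 1 − 1 + 0 = -3.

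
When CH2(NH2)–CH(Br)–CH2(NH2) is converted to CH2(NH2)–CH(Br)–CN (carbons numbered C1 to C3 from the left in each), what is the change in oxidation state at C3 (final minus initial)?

Before: C3 has 1 bond to C, 2 bonds to H, 1 bond to N → oxidation state -1.
After: C3 has 1 bond to C, 3 bonds to N → oxidation state +3.
Δ = +3 − (-1) = +4, so this is an oxidation at C3.

+4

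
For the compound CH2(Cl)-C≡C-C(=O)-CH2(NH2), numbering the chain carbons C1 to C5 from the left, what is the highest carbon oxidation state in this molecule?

Tallying each carbon's bonds:
C1: 1C, 2H, 1Cl → 0 − 2 + 1 = -1
C2: 4C → 0 = 0
C3: 4C → 0 = 0
C4: 2C, 2O → 0 + 2 = +2
C5: 1C, 2H, 1N → 0 − 2 + 1 = -1
The highest value is +2.

+2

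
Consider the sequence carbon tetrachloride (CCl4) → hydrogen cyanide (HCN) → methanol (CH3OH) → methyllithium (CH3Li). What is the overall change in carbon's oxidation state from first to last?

Carbon oxidation states along the series — carbon tetrachloride: +4, hydrogen cyanide: +2, methanol: -2, methyllithium: -4.
Net change = -4 − (+4) = -8.

-8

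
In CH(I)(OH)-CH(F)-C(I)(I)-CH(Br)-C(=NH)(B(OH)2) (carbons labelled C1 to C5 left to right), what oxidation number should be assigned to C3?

+2

Count +1 for every bond to an atom more electronegative than carbon and −1 for every bond to one less electronegative; C–C bonds are 0.
C3 has one bond to C (0), one bond to C (0), one bond to I (+1), one bond to I (+1).
Oxidation state = 0 + 0 + 1 + 1 = +2.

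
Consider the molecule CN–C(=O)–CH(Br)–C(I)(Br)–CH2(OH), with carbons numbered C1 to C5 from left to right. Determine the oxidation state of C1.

+3

Count +1 for every bond to an atom more electronegative than carbon and −1 for every bond to one less electronegative; C–C bonds are 0.
C1 has one bond to C (0), a triple bond to N (3×+1 = +3).
Oxidation state = 0 + 3 = +3.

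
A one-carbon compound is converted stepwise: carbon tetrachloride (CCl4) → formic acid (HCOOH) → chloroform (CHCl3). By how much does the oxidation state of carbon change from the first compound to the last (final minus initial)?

Carbon oxidation states along the series — carbon tetrachloride: +4, formic acid: +2, chloroform: +2.
Net change = +2 − (+4) = -2.

-2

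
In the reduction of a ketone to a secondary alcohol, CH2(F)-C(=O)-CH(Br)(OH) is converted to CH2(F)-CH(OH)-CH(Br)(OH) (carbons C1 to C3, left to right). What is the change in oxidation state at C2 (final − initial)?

-2

Before: C2 has 2 bonds to C, 2 bonds to O → oxidation state +2.
After: C2 has 2 bonds to C, 1 bond to H, 1 bond to O → oxidation state 0.
Δ = 0 − (+2) = -2, so this is a reduction at C2.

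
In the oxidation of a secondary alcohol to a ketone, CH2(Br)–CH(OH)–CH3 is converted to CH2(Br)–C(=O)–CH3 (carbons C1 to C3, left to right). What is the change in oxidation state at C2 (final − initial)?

Before: C2 has 2 bonds to C, 1 bond to H, 1 bond to O → oxidation state 0.
After: C2 has 2 bonds to C, 2 bonds to O → oxidation state +2.
Δ = +2 − (0) = +2, so this is an oxidation at C2.

+2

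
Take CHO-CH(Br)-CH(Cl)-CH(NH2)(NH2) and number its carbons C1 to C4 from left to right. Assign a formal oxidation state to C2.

Count +1 for every bond to an atom more electronegative than carbon and −1 for every bond to one less electronegative; C–C bonds are 0.
C2 has one bond to C (0), one bond to C (0), one bond to Br (+1), one bond to H (-1).
Oxidation state = 0 + 0 + 1 − 1 = 0.

0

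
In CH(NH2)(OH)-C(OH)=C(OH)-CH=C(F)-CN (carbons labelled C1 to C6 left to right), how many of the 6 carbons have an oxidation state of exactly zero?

0

Bonds to more-electronegative neighbours contribute +1 each, bonds to H or metals contribute −1 each, and C–C bonds contribute 0. Tallying each carbon:
C1: 1C, 1H, 1O, 1N → 0 − 1 + 1 + 1 = +1
C2: 3C, 1O → 0 + 1 = +1
C3: 3C, 1O → 0 + 1 = +1
C4: 3C, 1H → 0 − 1 = -1
C5: 3C, 1F → 0 + 1 = +1
C6: 1C, 3N → 0 + 3 = +3
0 carbons meet the condition.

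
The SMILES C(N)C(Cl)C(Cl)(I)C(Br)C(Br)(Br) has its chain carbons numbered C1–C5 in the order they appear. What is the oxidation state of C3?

+2

Bonds to more-electronegative neighbours contribute +1 each, bonds to H or metals contribute −1 each, and C–C bonds contribute 0.
C3 has one bond to C (0), one bond to C (0), one bond to Cl (+1), one bond to I (+1).
Oxidation state = 0 + 0 + 1 + 1 = +2.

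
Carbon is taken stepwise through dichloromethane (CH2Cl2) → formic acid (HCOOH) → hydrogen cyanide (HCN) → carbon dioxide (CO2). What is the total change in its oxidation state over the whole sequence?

Carbon oxidation states along the series — dichloromethane: 0, formic acid: +2, hydrogen cyanide: +2, carbon dioxide: +4.
Net change = +4 − (0) = +4.

+4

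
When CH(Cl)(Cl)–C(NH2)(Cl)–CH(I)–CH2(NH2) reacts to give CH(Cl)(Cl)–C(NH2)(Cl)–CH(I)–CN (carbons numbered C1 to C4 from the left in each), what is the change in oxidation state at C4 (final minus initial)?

+4

Before: C4 has 1 bond to C, 2 bonds to H, 1 bond to N → oxidation state -1.
After: C4 has 1 bond to C, 3 bonds to N → oxidation state +3.
Δ = +3 − (-1) = +4, so this is an oxidation at C4.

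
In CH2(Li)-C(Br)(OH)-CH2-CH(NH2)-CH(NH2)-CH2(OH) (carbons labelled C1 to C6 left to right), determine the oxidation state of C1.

C1 has one bond to C (0), one bond to Li (-1), one bond to H (-1), one bond to H (-1).
Oxidation state = 0 − 1 − 1 − 1 = -3.

-3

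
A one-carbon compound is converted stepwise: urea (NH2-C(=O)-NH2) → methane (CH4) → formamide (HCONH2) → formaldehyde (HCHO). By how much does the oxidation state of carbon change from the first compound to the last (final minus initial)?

-4

Carbon oxidation states along the series — urea: +4, methane: -4, formamide: +2, formaldehyde: 0.
Net change = 0 − (+4) = -4.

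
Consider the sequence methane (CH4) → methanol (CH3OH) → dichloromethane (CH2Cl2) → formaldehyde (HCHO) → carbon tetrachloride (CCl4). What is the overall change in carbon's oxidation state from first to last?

Carbon oxidation states along the series — methane: -4, methanol: -2, dichloromethane: 0, formaldehyde: 0, carbon tetrachloride: +4.
Net change = +4 − (-4) = +8.

+8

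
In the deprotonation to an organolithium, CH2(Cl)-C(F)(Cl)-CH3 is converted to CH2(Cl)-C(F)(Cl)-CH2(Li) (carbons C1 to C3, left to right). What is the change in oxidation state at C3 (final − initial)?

Before: C3 has 1 bond to C, 3 bonds to H → oxidation state -3.
After: C3 has 1 bond to C, 2 bonds to H, 1 bond to Li → oxidation state -3.
Δ = -3 − (-3) = 0, so no net redox change at C3.

0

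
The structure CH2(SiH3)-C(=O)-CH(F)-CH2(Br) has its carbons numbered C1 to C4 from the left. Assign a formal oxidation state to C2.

C2 has one bond to C (0), one bond to C (0), a double bond to O (2×+1 = +2).
Oxidation state = 0 + 0 + 2 = +2.

+2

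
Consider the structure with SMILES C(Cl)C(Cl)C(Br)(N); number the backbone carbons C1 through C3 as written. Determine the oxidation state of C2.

0

C2 has one bond to C (0), one bond to C (0), one bond to Cl (+1), one bond to H (-1).
Oxidation state = 0 + 0 + 1 − 1 = 0.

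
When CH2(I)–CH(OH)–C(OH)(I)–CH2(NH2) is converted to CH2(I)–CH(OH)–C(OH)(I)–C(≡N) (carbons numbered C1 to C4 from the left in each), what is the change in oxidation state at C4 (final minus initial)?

Before: C4 has 1 bond to C, 2 bonds to H, 1 bond to N → oxidation state -1.
After: C4 has 1 bond to C, 3 bonds to N → oxidation state +3.
Δ = +3 − (-1) = +4, so this is an oxidation at C4.

+4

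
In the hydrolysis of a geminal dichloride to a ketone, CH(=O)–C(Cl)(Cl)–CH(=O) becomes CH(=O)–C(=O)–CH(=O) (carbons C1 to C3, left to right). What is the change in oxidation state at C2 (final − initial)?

0

Before: C2 has 2 bonds to C, 2 bonds to Cl → oxidation state +2.
After: C2 has 2 bonds to C, 2 bonds to O → oxidation state +2.
Δ = +2 − (+2) = 0, so no net redox change at C2.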